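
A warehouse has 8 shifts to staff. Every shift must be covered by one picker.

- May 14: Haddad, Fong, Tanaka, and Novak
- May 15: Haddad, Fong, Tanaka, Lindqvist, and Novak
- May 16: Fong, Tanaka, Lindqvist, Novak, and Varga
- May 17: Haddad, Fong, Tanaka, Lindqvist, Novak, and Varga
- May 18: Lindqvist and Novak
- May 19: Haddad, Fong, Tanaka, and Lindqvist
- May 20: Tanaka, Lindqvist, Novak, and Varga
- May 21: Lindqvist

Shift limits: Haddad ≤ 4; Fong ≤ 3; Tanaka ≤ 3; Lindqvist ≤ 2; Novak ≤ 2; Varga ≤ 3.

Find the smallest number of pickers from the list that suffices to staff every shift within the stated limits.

8 slots to fill and no one can take more than 4, so at least ⌈8/4⌉ = 2 pickers are needed.
Any 2 pickers together have capacity at most 4+3 = 7 < 8 slots, so 2 can never suffice.
Haddad, Tanaka, and Lindqvist alone can cover everything: May 14→Haddad, May 15→Haddad, May 16→Tanaka, May 17→Haddad, May 18→Lindqvist, May 19→Haddad, May 20→Tanaka, May 21→Lindqvist.

3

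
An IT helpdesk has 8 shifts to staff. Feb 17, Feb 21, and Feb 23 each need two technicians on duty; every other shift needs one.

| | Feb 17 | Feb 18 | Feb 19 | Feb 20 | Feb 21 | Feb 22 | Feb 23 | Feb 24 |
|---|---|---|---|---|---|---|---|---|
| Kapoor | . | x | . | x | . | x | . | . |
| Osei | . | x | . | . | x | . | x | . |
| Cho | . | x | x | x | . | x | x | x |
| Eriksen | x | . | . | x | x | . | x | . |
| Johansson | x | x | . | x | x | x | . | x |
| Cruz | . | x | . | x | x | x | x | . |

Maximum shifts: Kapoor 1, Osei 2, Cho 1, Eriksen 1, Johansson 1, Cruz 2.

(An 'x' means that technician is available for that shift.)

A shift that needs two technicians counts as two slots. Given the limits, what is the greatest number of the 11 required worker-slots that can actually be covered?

Total capacity across all technicians is 1+2+1+1+1+2 = 8, and 11 slots are needed, so at most 8 can be filled.
An assignment achieving 8: Feb 17→Eriksen+Johansson, Feb 19→Cho, Feb 21→Osei+Cruz, Feb 22→Kapoor, Feb 23→Osei+Cruz.
Loads: Kapoor 1/1, Osei 2/2, Cho 1/1, Eriksen 1/1, Johansson 1/1, Cruz 2/2.

8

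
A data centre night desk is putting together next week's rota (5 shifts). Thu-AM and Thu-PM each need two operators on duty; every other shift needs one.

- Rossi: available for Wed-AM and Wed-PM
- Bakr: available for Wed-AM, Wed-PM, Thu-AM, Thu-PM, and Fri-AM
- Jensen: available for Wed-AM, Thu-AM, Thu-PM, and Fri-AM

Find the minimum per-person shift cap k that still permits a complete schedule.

With 3 operators and 7 worker-slots to fill, someone must work at least ⌈7/3⌉ = 3 shifts, so k ≥ 3.
k = 3 works: Wed-AM→Rossi, Wed-PM→Rossi, Thu-AM→Bakr+Jensen, Thu-PM→Bakr+Jensen, Fri-AM→Bakr.
Loads: Rossi 2, Bakr 3, Jensen 2 — all ≤ 3.

3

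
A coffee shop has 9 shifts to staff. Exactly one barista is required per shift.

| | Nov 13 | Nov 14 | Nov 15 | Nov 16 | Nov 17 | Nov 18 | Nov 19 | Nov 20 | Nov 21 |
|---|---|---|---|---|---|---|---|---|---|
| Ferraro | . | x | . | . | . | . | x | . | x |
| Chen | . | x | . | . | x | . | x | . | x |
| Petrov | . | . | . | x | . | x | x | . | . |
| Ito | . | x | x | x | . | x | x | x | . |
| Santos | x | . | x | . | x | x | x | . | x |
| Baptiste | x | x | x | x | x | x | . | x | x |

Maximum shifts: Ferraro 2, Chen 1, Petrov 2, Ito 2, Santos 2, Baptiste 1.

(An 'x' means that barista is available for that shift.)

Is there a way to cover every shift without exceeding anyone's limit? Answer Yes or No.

One valid schedule: Nov 13→Santos, Nov 14→Ferraro, Nov 15→Ito, Nov 16→Petrov, Nov 17→Chen, Nov 18→Petrov, Nov 19→Santos, Nov 20→Ito, Nov 21→Ferraro.
Loads: Ferraro 2/2, Chen 1/1, Petrov 2/2, Ito 2/2, Santos 2/2, Baptiste 0/1 — all within limits.

Yes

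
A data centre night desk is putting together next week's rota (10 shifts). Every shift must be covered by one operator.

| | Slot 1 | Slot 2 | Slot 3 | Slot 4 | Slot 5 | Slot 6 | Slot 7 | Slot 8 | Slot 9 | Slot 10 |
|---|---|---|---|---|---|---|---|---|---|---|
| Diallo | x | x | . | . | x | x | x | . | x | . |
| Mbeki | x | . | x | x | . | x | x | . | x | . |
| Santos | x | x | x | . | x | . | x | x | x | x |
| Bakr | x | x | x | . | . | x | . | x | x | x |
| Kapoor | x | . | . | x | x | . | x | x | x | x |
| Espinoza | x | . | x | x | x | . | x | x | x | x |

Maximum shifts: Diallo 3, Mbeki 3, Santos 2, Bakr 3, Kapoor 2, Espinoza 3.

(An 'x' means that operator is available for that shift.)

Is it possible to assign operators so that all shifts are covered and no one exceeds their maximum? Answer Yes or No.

One valid schedule: Slot 1→Bakr, Slot 2→Diallo, Slot 3→Mbeki, Slot 4→Mbeki, Slot 5→Diallo, Slot 6→Diallo, Slot 7→Mbeki, Slot 8→Santos, Slot 9→Bakr, Slot 10→Santos.
Loads: Diallo 3/3, Mbeki 3/3, Santos 2/2, Bakr 2/3, Kapoor 0/2, Espinoza 0/3 — all within limits.

Yes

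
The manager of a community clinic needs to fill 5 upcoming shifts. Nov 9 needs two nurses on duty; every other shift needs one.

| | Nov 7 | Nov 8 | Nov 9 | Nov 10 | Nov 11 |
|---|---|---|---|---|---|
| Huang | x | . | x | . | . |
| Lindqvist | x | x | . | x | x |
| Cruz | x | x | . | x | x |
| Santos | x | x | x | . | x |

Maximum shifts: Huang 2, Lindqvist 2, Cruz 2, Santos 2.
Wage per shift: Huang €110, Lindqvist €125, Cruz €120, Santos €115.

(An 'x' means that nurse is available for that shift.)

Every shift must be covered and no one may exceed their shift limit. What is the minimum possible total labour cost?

Nov 9 can only be covered by Huang and Santos, so that assignment is forced.
Picking the cheapest available nurse for each shift independently would cost €685, but that ignores the shift limits.
An optimal schedule: Nov 7→Huang, Nov 8→Santos, Nov 9→Huang+Santos, Nov 10→Cruz, Nov 11→Cruz.
Total: 110 + 115 + 110 + 115 + 120 + 120 = €690.

€690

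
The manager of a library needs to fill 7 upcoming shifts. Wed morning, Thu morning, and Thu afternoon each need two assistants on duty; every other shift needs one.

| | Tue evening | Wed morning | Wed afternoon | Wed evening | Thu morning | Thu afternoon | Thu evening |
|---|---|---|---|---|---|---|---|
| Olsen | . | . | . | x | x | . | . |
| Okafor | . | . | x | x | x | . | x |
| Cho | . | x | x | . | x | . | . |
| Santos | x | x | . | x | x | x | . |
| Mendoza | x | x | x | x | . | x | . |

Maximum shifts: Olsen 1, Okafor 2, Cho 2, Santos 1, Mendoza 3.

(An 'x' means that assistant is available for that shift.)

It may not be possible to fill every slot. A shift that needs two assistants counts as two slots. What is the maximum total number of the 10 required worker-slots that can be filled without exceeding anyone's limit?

9

Total capacity across all assistants is 1+2+2+1+3 = 9, and 10 slots are needed, so at most 9 can be filled.
An assignment achieving 9: Tue evening→Santos, Wed morning→Cho+Mendoza, Wed afternoon→Okafor, Wed evening→Mendoza, Thu morning→Olsen+Cho, Thu afternoon→Mendoza, Thu evening→Okafor.
Loads: Olsen 1/1, Okafor 2/2, Cho 2/2, Santos 1/1, Mendoza 3/3.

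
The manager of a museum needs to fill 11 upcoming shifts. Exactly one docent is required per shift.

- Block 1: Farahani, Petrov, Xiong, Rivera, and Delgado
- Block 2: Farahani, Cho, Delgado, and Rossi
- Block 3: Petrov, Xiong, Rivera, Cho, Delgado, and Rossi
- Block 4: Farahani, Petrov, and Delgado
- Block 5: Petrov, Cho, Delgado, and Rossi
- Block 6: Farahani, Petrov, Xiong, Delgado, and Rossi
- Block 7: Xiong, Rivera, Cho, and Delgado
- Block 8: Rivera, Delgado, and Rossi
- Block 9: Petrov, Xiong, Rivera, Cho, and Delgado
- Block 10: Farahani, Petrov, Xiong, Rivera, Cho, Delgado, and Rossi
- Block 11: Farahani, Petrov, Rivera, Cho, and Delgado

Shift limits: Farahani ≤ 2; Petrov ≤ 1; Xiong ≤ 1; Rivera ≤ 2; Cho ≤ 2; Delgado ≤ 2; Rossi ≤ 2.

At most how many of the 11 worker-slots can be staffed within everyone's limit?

11

Total capacity across all docents is 2+1+1+2+2+2+2 = 12, and 11 slots are needed, so at most 11 can be filled.
An assignment achieving 11: Block 1→Rivera, Block 2→Farahani, Block 3→Delgado, Block 4→Farahani, Block 5→Petrov, Block 6→Delgado, Block 7→Xiong, Block 8→Rivera, Block 9→Cho, Block 10→Rossi, Block 11→Cho.
Loads: Farahani 2/2, Petrov 1/1, Xiong 1/1, Rivera 2/2, Cho 2/2, Delgado 2/2, Rossi 1/2.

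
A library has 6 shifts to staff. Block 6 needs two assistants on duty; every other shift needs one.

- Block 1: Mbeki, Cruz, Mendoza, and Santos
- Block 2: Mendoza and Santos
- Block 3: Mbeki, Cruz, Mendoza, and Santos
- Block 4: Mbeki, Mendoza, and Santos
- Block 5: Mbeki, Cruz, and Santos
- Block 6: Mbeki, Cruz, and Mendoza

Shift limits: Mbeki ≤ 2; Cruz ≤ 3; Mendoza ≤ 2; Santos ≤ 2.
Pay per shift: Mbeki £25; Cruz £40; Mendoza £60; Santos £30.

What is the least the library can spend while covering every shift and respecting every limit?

£230

Picking the cheapest available assistant for each shift independently would cost £195, but that ignores the shift limits.
An optimal schedule: Block 1→Cruz, Block 2→Santos, Block 3→Cruz, Block 4→Mbeki, Block 5→Santos, Block 6→Mbeki+Cruz.
Total: 40 + 30 + 40 + 25 + 30 + 25 + 40 = £230.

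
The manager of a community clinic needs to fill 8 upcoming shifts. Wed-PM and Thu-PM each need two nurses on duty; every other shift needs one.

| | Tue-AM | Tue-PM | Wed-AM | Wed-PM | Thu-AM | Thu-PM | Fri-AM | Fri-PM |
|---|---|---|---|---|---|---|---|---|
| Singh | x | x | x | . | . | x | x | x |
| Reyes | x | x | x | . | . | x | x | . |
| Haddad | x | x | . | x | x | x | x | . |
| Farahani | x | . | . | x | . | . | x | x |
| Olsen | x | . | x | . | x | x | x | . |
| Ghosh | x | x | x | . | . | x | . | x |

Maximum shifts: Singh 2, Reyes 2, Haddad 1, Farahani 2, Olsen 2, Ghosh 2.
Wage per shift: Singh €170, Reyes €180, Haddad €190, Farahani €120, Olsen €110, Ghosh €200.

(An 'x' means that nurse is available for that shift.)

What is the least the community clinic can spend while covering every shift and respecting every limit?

Wed-PM can only be covered by Haddad and Farahani, so that assignment is forced.
Picking the cheapest available nurse for each shift independently would cost €1320, but that ignores the shift limits.
An optimal schedule: Tue-AM→Farahani, Tue-PM→Singh, Wed-AM→Reyes, Wed-PM→Haddad+Farahani, Thu-AM→Olsen, Thu-PM→Olsen+Ghosh, Fri-AM→Reyes, Fri-PM→Singh.
Total: 120 + 170 + 180 + 190 + 120 + 110 + 110 + 200 + 180 + 170 = €1550.

€1550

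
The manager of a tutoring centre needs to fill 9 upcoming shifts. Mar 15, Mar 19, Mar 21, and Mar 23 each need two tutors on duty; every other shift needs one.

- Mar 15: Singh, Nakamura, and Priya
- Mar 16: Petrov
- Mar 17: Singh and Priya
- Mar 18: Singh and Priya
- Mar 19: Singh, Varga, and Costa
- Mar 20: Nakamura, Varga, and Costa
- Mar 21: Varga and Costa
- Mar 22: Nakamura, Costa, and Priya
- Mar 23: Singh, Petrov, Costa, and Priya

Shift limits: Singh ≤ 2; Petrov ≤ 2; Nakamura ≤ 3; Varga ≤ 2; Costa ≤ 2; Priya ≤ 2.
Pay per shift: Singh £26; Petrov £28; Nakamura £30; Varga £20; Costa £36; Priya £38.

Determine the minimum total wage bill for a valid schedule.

Mar 16 can only be covered by Petrov, so that assignment is forced.
Mar 21 can only be covered by Varga and Costa, so that assignment is forced.
Picking the cheapest available tutor for each shift independently would cost £342, but that ignores the shift limits.
An optimal schedule: Mar 15→Nakamura+Priya, Mar 16→Petrov, Mar 17→Singh, Mar 18→Singh, Mar 19→Varga+Costa, Mar 20→Nakamura, Mar 21→Varga+Costa, Mar 22→Nakamura, Mar 23→Petrov+Priya.
Total: 30 + 38 + 28 + 26 + 26 + 20 + 36 + 30 + 20 + 36 + 30 + 28 + 38 = £386.

£386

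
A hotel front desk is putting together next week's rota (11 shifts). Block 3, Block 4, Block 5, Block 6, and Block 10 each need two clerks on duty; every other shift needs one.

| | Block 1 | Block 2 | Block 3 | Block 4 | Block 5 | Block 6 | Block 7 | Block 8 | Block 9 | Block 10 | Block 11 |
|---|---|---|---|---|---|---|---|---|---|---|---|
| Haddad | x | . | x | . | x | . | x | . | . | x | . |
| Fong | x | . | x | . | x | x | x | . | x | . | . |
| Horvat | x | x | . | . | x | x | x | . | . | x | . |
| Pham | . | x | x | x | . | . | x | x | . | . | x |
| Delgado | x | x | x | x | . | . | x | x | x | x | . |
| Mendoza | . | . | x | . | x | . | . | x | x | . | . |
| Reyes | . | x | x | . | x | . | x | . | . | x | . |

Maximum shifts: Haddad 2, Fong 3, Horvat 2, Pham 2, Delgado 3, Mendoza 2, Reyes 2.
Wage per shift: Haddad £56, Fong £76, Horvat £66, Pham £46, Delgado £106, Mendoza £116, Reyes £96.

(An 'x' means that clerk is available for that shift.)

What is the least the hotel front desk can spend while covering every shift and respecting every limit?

Block 4 can only be covered by Pham and Delgado, so that assignment is forced.
Block 6 can only be covered by Fong and Horvat, so that assignment is forced.
Block 11 can only be covered by Pham, so that assignment is forced.
Picking the cheapest available clerk for each shift independently would cost £956, but that ignores the shift limits.
An optimal schedule: Block 1→Haddad, Block 2→Horvat, Block 3→Mendoza+Reyes, Block 4→Pham+Delgado, Block 5→Fong+Mendoza, Block 6→Fong+Horvat, Block 7→Haddad, Block 8→Delgado, Block 9→Fong, Block 10→Delgado+Reyes, Block 11→Pham.
Total: 56 + 66 + 116 + 96 + 46 + 106 + 76 + 116 + 76 + 66 + 56 + 106 + 76 + 106 + 96 + 46 = £1306.

£1306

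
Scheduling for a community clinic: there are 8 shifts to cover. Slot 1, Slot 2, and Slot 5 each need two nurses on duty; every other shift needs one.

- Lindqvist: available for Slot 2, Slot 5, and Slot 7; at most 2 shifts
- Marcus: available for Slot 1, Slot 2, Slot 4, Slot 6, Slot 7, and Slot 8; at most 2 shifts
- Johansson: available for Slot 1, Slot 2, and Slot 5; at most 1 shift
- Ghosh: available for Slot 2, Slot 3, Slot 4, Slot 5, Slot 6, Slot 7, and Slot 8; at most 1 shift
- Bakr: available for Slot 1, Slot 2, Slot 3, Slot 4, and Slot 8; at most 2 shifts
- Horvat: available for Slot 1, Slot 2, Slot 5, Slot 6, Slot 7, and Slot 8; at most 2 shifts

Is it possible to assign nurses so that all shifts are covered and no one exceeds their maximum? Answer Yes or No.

Total capacity is 2+2+1+1+2+2 = 10 but 11 worker-slots are needed — infeasible.

No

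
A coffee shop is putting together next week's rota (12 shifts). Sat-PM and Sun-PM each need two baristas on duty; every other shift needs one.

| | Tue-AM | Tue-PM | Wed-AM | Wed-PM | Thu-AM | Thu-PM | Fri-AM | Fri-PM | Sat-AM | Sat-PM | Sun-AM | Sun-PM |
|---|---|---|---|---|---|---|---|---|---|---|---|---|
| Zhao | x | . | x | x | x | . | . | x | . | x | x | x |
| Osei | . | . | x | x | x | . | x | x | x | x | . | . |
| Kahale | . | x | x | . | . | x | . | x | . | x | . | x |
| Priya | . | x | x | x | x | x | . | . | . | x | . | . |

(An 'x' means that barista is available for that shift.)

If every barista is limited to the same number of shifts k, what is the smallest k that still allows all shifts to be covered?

4

With 4 baristas and 14 worker-slots to fill, someone must work at least ⌈14/4⌉ = 4 shifts, so k ≥ 4.
k = 4 works: Tue-AM→Zhao, Tue-PM→Kahale, Wed-AM→Priya, Wed-PM→Zhao, Thu-AM→Osei, Thu-PM→Kahale, Fri-AM→Osei, Fri-PM→Osei, Sat-AM→Osei, Sat-PM→Kahale+Priya, Sun-AM→Zhao, Sun-PM→Zhao+Kahale.
Loads: Zhao 4, Osei 4, Kahale 4, Priya 2 — all ≤ 4.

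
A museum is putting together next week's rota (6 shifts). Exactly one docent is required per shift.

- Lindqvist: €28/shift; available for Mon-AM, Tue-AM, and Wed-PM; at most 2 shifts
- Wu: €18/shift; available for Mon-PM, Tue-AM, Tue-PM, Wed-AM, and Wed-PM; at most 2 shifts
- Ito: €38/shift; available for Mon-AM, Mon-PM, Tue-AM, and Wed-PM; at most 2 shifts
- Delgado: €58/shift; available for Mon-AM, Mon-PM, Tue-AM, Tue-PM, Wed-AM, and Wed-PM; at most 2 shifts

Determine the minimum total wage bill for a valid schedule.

Picking the cheapest available docent for each shift independently would cost €118, but that ignores the shift limits.
An optimal schedule: Mon-AM→Lindqvist, Mon-PM→Ito, Tue-AM→Lindqvist, Tue-PM→Wu, Wed-AM→Wu, Wed-PM→Ito.
Total: 28 + 38 + 28 + 18 + 18 + 38 = €168.

€168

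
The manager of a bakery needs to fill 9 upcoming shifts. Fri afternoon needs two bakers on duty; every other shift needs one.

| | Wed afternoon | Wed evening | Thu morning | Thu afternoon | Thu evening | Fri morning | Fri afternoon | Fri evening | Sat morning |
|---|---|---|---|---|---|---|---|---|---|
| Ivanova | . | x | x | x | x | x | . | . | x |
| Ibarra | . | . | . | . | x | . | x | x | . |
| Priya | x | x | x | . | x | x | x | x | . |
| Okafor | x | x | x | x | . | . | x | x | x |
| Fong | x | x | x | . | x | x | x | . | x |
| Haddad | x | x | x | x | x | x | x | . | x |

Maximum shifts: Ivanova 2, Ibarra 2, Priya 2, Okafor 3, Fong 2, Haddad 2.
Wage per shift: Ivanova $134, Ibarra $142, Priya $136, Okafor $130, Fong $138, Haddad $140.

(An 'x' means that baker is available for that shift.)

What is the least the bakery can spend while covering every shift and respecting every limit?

Picking the cheapest available baker for each shift independently would cost $1314, but that ignores the shift limits.
An optimal schedule: Wed afternoon→Okafor, Wed evening→Priya, Thu morning→Priya, Thu afternoon→Okafor, Thu evening→Fong, Fri morning→Ivanova, Fri afternoon→Fong+Haddad, Fri evening→Okafor, Sat morning→Ivanova.
Total: 130 + 136 + 136 + 130 + 138 + 134 + 138 + 140 + 130 + 134 = $1346.

$1346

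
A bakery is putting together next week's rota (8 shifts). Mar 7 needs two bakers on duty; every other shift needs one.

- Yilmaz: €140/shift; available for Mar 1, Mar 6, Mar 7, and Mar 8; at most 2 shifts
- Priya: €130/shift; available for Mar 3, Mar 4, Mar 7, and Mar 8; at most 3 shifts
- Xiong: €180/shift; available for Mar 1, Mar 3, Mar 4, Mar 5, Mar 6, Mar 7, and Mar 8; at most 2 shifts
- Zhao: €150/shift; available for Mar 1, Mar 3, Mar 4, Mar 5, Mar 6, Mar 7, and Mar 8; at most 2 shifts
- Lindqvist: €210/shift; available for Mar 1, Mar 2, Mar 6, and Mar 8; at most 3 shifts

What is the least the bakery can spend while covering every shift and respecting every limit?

Mar 2 can only be covered by Lindqvist, so that assignment is forced.
Picking the cheapest available baker for each shift independently would cost €1300, but that ignores the shift limits.
An optimal schedule: Mar 1→Yilmaz, Mar 2→Lindqvist, Mar 3→Priya, Mar 4→Priya, Mar 5→Zhao, Mar 6→Yilmaz, Mar 7→Zhao+Xiong, Mar 8→Priya.
Total: 140 + 210 + 130 + 130 + 150 + 140 + 150 + 180 + 130 = €1360.

€1360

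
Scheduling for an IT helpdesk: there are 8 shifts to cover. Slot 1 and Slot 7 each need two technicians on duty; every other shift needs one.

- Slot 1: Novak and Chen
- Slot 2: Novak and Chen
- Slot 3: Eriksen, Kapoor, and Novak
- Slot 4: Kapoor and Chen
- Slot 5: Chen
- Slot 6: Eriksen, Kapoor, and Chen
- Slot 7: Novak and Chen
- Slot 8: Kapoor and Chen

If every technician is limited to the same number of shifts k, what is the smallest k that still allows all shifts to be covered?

With 4 technicians and 10 worker-slots to fill, someone must work at least ⌈10/4⌉ = 3 shifts, so k ≥ 3.
k = 3 works: Slot 1→Novak+Chen, Slot 2→Novak, Slot 3→Eriksen, Slot 4→Kapoor, Slot 5→Chen, Slot 6→Eriksen, Slot 7→Novak+Chen, Slot 8→Kapoor.
Loads: Eriksen 2, Kapoor 2, Novak 3, Chen 3 — all ≤ 3.

3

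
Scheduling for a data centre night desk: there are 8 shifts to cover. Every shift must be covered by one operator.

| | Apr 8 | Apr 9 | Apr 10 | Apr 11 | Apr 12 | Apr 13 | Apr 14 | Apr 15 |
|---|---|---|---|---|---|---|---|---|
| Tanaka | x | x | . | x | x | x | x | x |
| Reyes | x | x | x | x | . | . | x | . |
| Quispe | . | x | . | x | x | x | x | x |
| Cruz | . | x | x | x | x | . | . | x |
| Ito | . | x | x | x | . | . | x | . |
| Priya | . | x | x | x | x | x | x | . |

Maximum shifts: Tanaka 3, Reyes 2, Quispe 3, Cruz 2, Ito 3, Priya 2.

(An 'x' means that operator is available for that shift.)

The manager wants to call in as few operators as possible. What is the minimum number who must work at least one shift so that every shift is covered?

8 slots to fill and no one can take more than 3, so at least ⌈8/3⌉ = 3 operators are needed.
Tanaka, Reyes, and Quispe alone can cover everything: Apr 8→Tanaka, Apr 9→Reyes, Apr 10→Reyes, Apr 11→Quispe, Apr 12→Tanaka, Apr 13→Tanaka, Apr 14→Quispe, Apr 15→Quispe.

3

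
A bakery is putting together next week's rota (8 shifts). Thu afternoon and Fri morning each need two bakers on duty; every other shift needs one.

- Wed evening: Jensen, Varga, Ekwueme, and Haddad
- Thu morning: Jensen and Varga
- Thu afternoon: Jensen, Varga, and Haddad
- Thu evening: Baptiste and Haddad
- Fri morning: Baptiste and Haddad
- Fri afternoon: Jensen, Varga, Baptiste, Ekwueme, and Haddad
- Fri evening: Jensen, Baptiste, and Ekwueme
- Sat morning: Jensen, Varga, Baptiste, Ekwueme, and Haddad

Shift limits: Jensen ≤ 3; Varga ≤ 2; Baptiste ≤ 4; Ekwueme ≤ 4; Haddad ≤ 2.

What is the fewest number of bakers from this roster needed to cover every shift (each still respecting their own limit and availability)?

4

10 slots to fill and no one can take more than 4, so at least ⌈10/4⌉ = 3 bakers are needed.
No set of 3 bakers can cover every shift (each such set leaves at least one shift with no one available or exceeds a cap).
Jensen, Varga, Baptiste, and Haddad alone can cover everything: Wed evening→Jensen, Thu morning→Jensen, Thu afternoon→Varga+Haddad, Thu evening→Baptiste, Fri morning→Baptiste+Haddad, Fri afternoon→Varga, Fri evening→Jensen, Sat morning→Baptiste.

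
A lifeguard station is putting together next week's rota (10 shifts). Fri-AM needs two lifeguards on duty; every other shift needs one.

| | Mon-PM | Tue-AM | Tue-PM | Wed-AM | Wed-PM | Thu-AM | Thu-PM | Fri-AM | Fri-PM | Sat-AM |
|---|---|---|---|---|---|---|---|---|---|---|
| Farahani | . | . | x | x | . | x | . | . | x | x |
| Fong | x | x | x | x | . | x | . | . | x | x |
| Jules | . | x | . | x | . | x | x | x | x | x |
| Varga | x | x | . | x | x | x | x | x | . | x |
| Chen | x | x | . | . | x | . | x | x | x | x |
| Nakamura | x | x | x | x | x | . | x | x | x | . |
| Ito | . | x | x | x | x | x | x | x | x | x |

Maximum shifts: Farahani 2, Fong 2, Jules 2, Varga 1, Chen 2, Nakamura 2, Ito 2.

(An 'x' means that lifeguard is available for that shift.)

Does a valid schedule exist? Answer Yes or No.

One valid schedule: Mon-PM→Fong, Tue-AM→Fong, Tue-PM→Farahani, Wed-AM→Jules, Wed-PM→Varga, Thu-AM→Farahani, Thu-PM→Jules, Fri-AM→Nakamura+Ito, Fri-PM→Chen, Sat-AM→Chen.
Loads: Farahani 2/2, Fong 2/2, Jules 2/2, Varga 1/1, Chen 2/2, Nakamura 1/2, Ito 1/2 — all within limits.

Yes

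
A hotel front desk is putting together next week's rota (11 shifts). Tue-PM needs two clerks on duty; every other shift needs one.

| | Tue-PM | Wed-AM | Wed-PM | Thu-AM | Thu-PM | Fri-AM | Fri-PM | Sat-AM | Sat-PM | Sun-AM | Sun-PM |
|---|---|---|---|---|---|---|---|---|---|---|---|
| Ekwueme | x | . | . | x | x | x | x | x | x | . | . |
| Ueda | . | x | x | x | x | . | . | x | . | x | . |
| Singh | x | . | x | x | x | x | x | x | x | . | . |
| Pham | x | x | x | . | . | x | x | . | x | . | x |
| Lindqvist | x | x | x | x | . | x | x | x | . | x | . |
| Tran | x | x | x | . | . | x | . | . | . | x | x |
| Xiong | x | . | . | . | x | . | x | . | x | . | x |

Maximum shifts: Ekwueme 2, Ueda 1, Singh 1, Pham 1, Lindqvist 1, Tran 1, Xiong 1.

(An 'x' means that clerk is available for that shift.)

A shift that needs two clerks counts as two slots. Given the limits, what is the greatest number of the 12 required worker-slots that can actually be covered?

8

Total capacity across all clerks is 2+1+1+1+1+1+1 = 8, and 12 slots are needed, so at most 8 can be filled.
An assignment achieving 8: Wed-AM→Lindqvist, Wed-PM→Tran, Thu-AM→Ekwueme, Thu-PM→Ekwueme, Sat-AM→Singh, Sat-PM→Xiong, Sun-AM→Ueda, Sun-PM→Pham.
Loads: Ekwueme 2/2, Ueda 1/1, Singh 1/1, Pham 1/1, Lindqvist 1/1, Tran 1/1, Xiong 1/1.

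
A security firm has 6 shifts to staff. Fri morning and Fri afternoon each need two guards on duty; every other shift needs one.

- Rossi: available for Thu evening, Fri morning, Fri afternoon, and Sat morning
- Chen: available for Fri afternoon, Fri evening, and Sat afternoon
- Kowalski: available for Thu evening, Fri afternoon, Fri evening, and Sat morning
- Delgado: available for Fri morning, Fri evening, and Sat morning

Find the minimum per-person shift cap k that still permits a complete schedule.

With 4 guards and 8 worker-slots to fill, someone must work at least ⌈8/4⌉ = 2 shifts, so k ≥ 2.
k = 2 works: Thu evening→Rossi, Fri morning→Rossi+Delgado, Fri afternoon→Chen+Kowalski, Fri evening→Kowalski, Sat morning→Delgado, Sat afternoon→Chen.
Loads: Rossi 2, Chen 2, Kowalski 2, Delgado 2 — all ≤ 2.

2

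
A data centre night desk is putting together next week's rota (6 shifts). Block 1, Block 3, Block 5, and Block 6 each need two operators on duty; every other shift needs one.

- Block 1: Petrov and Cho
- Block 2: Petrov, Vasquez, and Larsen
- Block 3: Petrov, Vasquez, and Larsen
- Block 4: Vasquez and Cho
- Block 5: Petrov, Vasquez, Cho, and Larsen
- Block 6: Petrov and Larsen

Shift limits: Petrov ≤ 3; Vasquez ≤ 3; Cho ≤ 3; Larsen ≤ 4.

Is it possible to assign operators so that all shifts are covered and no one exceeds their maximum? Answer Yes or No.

Block 1 can only be covered by Petrov and Cho, so that assignment is forced.
Block 6 can only be covered by Petrov and Larsen, so that assignment is forced.
One valid schedule: Block 1→Petrov+Cho, Block 2→Petrov, Block 3→Vasquez+Larsen, Block 4→Vasquez, Block 5→Vasquez+Cho, Block 6→Petrov+Larsen.
Loads: Petrov 3/3, Vasquez 3/3, Cho 2/3, Larsen 2/4 — all within limits.

Yes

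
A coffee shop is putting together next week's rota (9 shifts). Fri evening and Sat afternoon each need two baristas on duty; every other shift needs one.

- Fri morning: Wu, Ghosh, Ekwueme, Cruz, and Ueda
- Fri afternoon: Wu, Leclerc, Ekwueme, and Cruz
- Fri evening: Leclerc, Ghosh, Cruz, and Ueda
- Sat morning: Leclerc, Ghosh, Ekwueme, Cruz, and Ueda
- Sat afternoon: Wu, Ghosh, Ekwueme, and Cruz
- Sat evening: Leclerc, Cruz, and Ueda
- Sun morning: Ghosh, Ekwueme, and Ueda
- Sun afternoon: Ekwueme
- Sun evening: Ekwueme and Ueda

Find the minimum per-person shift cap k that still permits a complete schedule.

2

With 6 baristas and 11 worker-slots to fill, someone must work at least ⌈11/6⌉ = 2 shifts, so k ≥ 2.
k = 2 works: Fri morning→Wu, Fri afternoon→Wu, Fri evening→Cruz+Ueda, Sat morning→Leclerc, Sat afternoon→Ghosh+Cruz, Sat evening→Leclerc, Sun morning→Ghosh, Sun afternoon→Ekwueme, Sun evening→Ekwueme.
Loads: Wu 2, Leclerc 2, Ghosh 2, Ekwueme 2, Cruz 2, Ueda 1 — all ≤ 2.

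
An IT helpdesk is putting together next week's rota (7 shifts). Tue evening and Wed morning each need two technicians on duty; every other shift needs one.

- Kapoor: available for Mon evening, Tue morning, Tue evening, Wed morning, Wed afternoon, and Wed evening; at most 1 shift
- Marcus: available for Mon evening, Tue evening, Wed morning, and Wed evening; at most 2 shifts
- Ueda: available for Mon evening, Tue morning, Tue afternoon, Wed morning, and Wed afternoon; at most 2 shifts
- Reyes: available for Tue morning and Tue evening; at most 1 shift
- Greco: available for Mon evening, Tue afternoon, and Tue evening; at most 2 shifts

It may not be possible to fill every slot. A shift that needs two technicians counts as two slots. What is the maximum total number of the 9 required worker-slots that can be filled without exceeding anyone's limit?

Total capacity across all technicians is 1+2+2+1+2 = 8, and 9 slots are needed, so at most 8 can be filled.
An assignment achieving 8: Mon evening→Greco, Tue morning→Ueda, Tue afternoon→Ueda, Tue evening→Reyes+Greco, Wed morning→Marcus, Wed afternoon→Kapoor, Wed evening→Marcus.
Loads: Kapoor 1/1, Marcus 2/2, Ueda 2/2, Reyes 1/1, Greco 2/2.

8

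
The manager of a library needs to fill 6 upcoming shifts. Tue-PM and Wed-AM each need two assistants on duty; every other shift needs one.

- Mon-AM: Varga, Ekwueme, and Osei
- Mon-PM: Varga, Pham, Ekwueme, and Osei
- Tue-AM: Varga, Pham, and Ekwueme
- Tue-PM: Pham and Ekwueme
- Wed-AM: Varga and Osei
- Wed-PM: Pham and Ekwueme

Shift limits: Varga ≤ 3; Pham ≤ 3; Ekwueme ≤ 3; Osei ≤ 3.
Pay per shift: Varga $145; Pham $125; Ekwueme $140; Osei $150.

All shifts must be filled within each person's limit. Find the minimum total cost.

Tue-PM can only be covered by Pham and Ekwueme, so that assignment is forced.
Wed-AM can only be covered by Varga and Osei, so that assignment is forced.
Picking the cheapest available assistant for each shift independently would cost $1075, but that ignores the shift limits.
An optimal schedule: Mon-AM→Ekwueme, Mon-PM→Ekwueme, Tue-AM→Pham, Tue-PM→Pham+Ekwueme, Wed-AM→Varga+Osei, Wed-PM→Pham.
Total: 140 + 140 + 125 + 125 + 140 + 145 + 150 + 125 = $1090.

$1090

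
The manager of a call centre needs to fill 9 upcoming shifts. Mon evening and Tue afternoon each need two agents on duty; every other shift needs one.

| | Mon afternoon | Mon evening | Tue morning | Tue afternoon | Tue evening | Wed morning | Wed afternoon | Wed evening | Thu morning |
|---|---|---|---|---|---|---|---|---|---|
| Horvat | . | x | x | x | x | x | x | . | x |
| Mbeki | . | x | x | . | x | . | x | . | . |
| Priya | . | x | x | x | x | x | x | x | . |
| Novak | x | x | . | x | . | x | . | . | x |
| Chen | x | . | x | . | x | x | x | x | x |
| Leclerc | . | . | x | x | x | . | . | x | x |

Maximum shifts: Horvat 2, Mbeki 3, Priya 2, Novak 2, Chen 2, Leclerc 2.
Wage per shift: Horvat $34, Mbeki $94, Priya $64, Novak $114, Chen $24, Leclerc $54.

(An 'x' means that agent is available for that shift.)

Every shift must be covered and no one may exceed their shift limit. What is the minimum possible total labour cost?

$634

Picking the cheapest available agent for each shift independently would cost $354, but that ignores the shift limits.
An optimal schedule: Mon afternoon→Chen, Mon evening→Priya+Mbeki, Tue morning→Mbeki, Tue afternoon→Leclerc+Priya, Tue evening→Mbeki, Wed morning→Horvat, Wed afternoon→Horvat, Wed evening→Chen, Thu morning→Leclerc.
Total: 24 + 64 + 94 + 94 + 54 + 64 + 94 + 34 + 34 + 24 + 54 = $634.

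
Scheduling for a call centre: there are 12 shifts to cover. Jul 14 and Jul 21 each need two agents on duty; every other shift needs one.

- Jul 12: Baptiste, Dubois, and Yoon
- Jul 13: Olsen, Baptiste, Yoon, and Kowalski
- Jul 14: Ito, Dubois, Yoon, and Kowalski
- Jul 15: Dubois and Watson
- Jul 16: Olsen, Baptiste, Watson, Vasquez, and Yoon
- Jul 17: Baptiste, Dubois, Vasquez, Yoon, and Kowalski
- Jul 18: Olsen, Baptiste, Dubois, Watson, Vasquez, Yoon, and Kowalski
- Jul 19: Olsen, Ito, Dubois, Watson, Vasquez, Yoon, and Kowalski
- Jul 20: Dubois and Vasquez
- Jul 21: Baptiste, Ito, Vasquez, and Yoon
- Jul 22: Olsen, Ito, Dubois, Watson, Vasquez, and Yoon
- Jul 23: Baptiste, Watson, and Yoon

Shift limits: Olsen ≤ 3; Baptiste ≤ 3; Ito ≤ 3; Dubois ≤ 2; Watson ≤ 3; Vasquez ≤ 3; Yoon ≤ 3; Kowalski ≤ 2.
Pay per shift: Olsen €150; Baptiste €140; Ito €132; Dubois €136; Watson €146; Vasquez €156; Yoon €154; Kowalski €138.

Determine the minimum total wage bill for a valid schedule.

Picking the cheapest available agent for each shift independently would cost €1902, but that ignores the shift limits.
An optimal schedule: Jul 12→Baptiste, Jul 13→Olsen, Jul 14→Ito+Kowalski, Jul 15→Dubois, Jul 16→Watson, Jul 17→Kowalski, Jul 18→Watson, Jul 19→Watson, Jul 20→Dubois, Jul 21→Ito+Baptiste, Jul 22→Ito, Jul 23→Baptiste.
Total: 140 + 150 + 132 + 138 + 136 + 146 + 138 + 146 + 146 + 136 + 132 + 140 + 132 + 140 = €1952.

€1952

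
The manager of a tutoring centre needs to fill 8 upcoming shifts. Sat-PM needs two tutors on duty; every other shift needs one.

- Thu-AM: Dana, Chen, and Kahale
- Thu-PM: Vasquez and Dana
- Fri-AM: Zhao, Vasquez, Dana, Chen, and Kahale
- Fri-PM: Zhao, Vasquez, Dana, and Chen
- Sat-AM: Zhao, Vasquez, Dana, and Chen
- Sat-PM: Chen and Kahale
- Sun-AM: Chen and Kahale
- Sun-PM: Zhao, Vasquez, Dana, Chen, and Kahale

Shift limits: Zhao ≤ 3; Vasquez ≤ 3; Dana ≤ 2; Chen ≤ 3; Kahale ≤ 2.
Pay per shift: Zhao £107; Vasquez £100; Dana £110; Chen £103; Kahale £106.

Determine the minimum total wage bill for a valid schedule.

Sat-PM can only be covered by Chen and Kahale, so that assignment is forced.
Picking the cheapest available tutor for each shift independently would cost £915, but that ignores the shift limits.
An optimal schedule: Thu-AM→Chen, Thu-PM→Vasquez, Fri-AM→Kahale, Fri-PM→Vasquez, Sat-AM→Vasquez, Sat-PM→Chen+Kahale, Sun-AM→Chen, Sun-PM→Zhao.
Total: 103 + 100 + 106 + 100 + 100 + 103 + 106 + 103 + 107 = £928.

£928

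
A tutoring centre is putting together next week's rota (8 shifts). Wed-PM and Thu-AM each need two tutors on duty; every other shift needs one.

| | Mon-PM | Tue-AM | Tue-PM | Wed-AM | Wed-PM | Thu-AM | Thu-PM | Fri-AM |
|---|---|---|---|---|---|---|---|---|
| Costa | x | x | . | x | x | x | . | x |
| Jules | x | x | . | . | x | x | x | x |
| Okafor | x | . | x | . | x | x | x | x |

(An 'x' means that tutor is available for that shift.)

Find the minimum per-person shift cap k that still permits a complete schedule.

4

With 3 tutors and 10 worker-slots to fill, someone must work at least ⌈10/3⌉ = 4 shifts, so k ≥ 4.
k = 4 works: Mon-PM→Costa, Tue-AM→Costa, Tue-PM→Okafor, Wed-AM→Costa, Wed-PM→Costa+Jules, Thu-AM→Jules+Okafor, Thu-PM→Jules, Fri-AM→Jules.
Loads: Costa 4, Jules 4, Okafor 2 — all ≤ 4.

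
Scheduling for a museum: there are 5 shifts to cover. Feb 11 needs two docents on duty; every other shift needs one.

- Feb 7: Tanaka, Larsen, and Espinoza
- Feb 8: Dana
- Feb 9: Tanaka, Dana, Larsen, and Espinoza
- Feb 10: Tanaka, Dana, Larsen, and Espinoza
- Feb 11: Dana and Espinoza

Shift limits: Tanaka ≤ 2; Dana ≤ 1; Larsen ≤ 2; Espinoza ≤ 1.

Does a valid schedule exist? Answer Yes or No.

Total capacity is 6 and 6 slots are needed, so capacity alone doesn't rule it out.
Shifts {Feb 8, Feb 11} need 3 worker-slots in total, but the docents available for any of those shifts (Dana and Espinoza) can supply at most 2 among them. So no valid schedule exists.

No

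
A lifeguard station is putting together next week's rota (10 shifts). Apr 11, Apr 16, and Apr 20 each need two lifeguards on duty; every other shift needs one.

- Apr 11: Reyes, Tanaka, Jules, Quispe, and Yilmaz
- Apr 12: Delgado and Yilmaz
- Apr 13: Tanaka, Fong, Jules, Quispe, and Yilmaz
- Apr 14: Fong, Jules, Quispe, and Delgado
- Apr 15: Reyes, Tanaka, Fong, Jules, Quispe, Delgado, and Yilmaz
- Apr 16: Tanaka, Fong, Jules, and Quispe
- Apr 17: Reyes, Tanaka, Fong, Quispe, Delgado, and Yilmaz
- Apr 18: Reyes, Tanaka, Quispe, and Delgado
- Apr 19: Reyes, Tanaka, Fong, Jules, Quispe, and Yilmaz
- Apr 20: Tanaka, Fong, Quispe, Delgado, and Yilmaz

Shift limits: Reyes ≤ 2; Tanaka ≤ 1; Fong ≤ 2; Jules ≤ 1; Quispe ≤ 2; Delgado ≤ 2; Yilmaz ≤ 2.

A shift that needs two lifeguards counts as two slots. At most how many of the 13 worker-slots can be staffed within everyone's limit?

Total capacity across all lifeguards is 2+1+2+1+2+2+2 = 12, and 13 slots are needed, so at most 12 can be filled.
An assignment achieving 12: Apr 11→Reyes+Jules, Apr 12→Delgado, Apr 13→Quispe, Apr 14→Fong, Apr 16→Tanaka+Fong, Apr 17→Yilmaz, Apr 18→Reyes, Apr 19→Yilmaz, Apr 20→Quispe+Delgado.
Loads: Reyes 2/2, Tanaka 1/1, Fong 2/2, Jules 1/1, Quispe 2/2, Delgado 2/2, Yilmaz 2/2.

12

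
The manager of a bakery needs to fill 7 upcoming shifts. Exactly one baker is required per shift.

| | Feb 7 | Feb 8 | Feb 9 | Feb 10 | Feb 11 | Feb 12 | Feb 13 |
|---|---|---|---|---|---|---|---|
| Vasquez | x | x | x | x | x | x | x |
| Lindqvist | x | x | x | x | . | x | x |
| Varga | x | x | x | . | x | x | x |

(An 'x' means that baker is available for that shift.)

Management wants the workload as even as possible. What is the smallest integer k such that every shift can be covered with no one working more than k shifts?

3

With 3 bakers and 7 worker-slots to fill, someone must work at least ⌈7/3⌉ = 3 shifts, so k ≥ 3.
k = 3 works: Feb 7→Vasquez, Feb 8→Lindqvist, Feb 9→Lindqvist, Feb 10→Vasquez, Feb 11→Vasquez, Feb 12→Lindqvist, Feb 13→Varga.
Loads: Vasquez 3, Lindqvist 3, Varga 1 — all ≤ 3.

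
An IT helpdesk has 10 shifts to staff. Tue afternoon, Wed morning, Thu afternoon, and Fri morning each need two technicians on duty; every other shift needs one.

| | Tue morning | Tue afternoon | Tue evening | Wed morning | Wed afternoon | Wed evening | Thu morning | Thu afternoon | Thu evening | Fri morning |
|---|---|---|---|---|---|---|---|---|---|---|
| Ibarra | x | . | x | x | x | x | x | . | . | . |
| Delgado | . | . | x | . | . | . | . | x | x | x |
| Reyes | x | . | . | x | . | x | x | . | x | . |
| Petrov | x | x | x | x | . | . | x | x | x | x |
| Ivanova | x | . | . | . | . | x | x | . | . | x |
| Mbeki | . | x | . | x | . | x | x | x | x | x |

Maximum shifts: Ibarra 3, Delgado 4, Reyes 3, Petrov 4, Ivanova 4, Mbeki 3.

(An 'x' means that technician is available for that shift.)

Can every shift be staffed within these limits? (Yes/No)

Tue afternoon can only be covered by Petrov and Mbeki, so that assignment is forced.
Wed afternoon can only be covered by Ibarra, so that assignment is forced.
One valid schedule: Tue morning→Ibarra, Tue afternoon→Petrov+Mbeki, Tue evening→Ibarra, Wed morning→Reyes+Petrov, Wed afternoon→Ibarra, Wed evening→Reyes, Thu morning→Reyes, Thu afternoon→Delgado+Petrov, Thu evening→Delgado, Fri morning→Delgado+Petrov.
Loads: Ibarra 3/3, Delgado 3/4, Reyes 3/3, Petrov 4/4, Ivanova 0/4, Mbeki 1/3 — all within limits.

Yes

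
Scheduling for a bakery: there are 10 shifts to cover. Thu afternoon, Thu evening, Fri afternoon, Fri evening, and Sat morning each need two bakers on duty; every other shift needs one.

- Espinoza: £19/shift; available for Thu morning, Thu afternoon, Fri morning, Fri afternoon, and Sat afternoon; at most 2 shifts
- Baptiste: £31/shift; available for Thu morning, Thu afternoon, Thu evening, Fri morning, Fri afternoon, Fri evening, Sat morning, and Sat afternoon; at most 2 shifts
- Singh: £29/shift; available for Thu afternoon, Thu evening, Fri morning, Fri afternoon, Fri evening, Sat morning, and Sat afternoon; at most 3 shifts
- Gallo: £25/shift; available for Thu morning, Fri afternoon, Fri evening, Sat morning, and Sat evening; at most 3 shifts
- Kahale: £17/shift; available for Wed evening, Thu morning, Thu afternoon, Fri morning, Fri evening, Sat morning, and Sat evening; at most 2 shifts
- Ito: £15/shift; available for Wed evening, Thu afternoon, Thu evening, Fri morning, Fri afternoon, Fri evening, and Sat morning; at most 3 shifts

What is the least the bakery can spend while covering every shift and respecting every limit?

£341

Picking the cheapest available baker for each shift independently would cost £257, but that ignores the shift limits.
An optimal schedule: Wed evening→Kahale, Thu morning→Espinoza, Thu afternoon→Singh+Kahale, Thu evening→Baptiste+Singh, Fri morning→Baptiste, Fri afternoon→Singh+Ito, Fri evening→Gallo+Ito, Sat morning→Gallo+Ito, Sat afternoon→Espinoza, Sat evening→Gallo.
Total: 17 + 19 + 29 + 17 + 31 + 29 + 31 + 29 + 15 + 25 + 15 + 25 + 15 + 19 + 25 = £341.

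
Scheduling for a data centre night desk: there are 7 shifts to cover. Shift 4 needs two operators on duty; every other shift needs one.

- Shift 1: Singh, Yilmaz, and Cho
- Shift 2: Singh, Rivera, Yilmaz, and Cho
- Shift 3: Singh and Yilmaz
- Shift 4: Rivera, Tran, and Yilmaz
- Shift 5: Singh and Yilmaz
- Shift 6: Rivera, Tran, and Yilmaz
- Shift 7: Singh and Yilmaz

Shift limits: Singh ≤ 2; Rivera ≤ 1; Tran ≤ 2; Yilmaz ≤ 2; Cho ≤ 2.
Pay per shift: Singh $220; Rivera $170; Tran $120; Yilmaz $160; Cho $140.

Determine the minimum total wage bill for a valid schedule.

Picking the cheapest available operator for each shift independently would cost $1160, but that ignores the shift limits.
An optimal schedule: Shift 1→Cho, Shift 2→Cho, Shift 3→Yilmaz, Shift 4→Tran+Rivera, Shift 5→Yilmaz, Shift 6→Tran, Shift 7→Singh.
Total: 140 + 140 + 160 + 120 + 170 + 160 + 120 + 220 = $1230.

$1230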